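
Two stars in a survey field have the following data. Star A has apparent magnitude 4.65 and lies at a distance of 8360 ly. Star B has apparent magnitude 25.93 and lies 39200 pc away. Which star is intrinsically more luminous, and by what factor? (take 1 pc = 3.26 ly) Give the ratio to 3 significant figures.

Star A: d = 8360 ly / 3.26 = 2564 pc
Star A: M = m − 5 log₁₀ d + 5 = 4.65 − 5·3.4090 + 5 = -7.395
Star B: M = m − 5 log₁₀ d + 5 = 25.93 − 5·4.5933 + 5 = 7.964
ΔM = M_A − M_B = -7.395 − (7.964) = -15.359; smaller M is more luminous → Star A.
L ratio = 10^(0.4 |ΔM|) = 10^6.143 = 1.391×10^6

Star A is more luminous, by a factor of 1.39×10^6.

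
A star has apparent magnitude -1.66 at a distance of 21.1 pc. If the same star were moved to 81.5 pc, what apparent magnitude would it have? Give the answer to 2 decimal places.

Flux ∝ 1/d², so Δm = 5 log₁₀(d₂/d₁) = 5 log₁₀(81.5/21.1) = 2.934
m₂ = m₁ + Δm = -1.66 + (2.934) = 1.274

m ≈ 1.27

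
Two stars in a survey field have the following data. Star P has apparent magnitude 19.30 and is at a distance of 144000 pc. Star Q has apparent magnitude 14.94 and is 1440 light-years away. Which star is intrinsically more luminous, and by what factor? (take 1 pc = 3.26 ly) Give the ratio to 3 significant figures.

Star P is more luminous, by a factor of 1920.

Star P: M = m − 5 log₁₀ d + 5 = 19.30 − 5·5.1584 + 5 = -1.492
Star Q: d = 1440 ly / 3.26 = 441.7 pc
Star Q: M = m − 5 log₁₀ d + 5 = 14.94 − 5·2.6451 + 5 = 6.714
ΔM = M_P − M_Q = -1.492 − (6.714) = -8.206; smaller M is more luminous → Star P.
L ratio = 10^(0.4 |ΔM|) = 10^3.282 = 1916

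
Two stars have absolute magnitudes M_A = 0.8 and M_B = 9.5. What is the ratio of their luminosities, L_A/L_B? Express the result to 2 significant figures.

ΔM = M_A − M_B = -8.7
L_A/L_B = 10^(−0.4 ΔM) = 10^3.480 = 3020

L_A/L_B ≈ 3000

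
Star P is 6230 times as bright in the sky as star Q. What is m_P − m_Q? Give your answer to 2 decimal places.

m_P − m_Q ≈ -9.49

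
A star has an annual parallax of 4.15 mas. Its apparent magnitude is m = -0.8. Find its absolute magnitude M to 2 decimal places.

p = 4.15 mas = 4.15×10^-3″ → d = 1/p = 241.0 pc
5 log₁₀(d/10 pc) = 5 log₁₀(241.0) − 5 = 6.910
M = m − 5 log₁₀(d/10) = -0.8 − 6.910 = -7.710

M ≈ -7.71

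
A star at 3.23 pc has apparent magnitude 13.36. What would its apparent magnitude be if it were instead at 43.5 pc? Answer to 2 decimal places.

m ≈ 19.01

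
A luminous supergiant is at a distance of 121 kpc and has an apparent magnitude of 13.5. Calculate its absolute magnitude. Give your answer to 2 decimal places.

M ≈ -6.91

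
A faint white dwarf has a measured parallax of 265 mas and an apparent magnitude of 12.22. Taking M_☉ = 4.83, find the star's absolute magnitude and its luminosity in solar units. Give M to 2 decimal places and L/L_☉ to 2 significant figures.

d = 1/p = 1000/265 mas = 3.774 pc
M = m − 5 log₁₀ d + 5 = 12.22 − 5·0.5768 + 5 = 14.336
M − M_☉ = 14.336 − 4.83 = 9.506
L/L_☉ = 10^(−0.4 × 9.506) = 1.576×10^-4

M ≈ 14.34; L/L_☉ ≈ 1.6×10^-4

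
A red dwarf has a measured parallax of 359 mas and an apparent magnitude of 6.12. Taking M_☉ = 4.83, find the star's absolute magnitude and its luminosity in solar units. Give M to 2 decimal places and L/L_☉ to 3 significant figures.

M ≈ 8.90; L/L_☉ ≈ 0.0236

d = 1/p = 1000/359 mas = 2.786 pc
M = m − 5 log₁₀ d + 5 = 6.12 − 5·0.4449 + 5 = 8.895
M − M_☉ = 8.895 − 4.83 = 4.065
L/L_☉ = 10^(−0.4 × 4.065) = 0.02365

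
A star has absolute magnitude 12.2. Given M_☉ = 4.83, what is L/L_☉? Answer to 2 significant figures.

L/L_☉ ≈ 1.1×10^-3

M − M_☉ = 12.2 − 4.83 = 7.370
L/L_☉ = 10^(−0.4 (M − M_☉)) = 10^-2.948 = 1.127×10^-3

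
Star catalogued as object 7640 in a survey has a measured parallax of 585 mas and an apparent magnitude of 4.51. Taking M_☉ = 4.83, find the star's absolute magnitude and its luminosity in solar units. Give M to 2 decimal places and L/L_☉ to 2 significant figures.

M ≈ 8.35; L/L_☉ ≈ 0.039

d = 1/p = 1000/585 mas = 1.709 pc
M = m − 5 log₁₀ d + 5 = 4.51 − 5·0.2328 + 5 = 8.346
M − M_☉ = 8.346 − 4.83 = 3.516
L/L_☉ = 10^(−0.4 × 3.516) = 0.03924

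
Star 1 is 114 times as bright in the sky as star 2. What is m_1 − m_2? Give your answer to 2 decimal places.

Pogson: Δm = −2.5 log₁₀(ratio) = −2.5 log₁₀(114) = −2.5 × 2.0569 = -5.142
Star 1 is brighter, so it has the smaller magnitude: the difference is negative.

m_1 − m_2 ≈ -5.14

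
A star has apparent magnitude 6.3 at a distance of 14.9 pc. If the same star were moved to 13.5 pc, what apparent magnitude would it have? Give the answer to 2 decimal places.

Flux ∝ 1/d², so Δm = 5 log₁₀(d₂/d₁) = 5 log₁₀(13.5/14.9) = -0.214
m₂ = m₁ + Δm = 6.3 + (-0.214) = 6.086

m ≈ 6.09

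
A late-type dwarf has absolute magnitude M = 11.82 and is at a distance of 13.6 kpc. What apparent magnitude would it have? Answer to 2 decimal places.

m ≈ 27.49

d = 13.6 kpc = 13600 pc
m = M + 5 log₁₀ d − 5 = 11.82 + 5·4.1335 − 5 = 27.488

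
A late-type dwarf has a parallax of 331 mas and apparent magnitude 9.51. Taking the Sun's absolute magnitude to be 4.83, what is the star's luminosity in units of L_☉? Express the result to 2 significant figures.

d = 1/p = 1000/331 mas = 3.021 pc
M = m − 5 log₁₀ d + 5 = 9.51 − 5·0.4802 + 5 = 12.109
M − M_☉ = 12.109 − 4.83 = 7.279
L/L_☉ = 10^(−0.4 × 7.279) = 1.226×10^-3

L/L_☉ ≈ 1.2×10^-3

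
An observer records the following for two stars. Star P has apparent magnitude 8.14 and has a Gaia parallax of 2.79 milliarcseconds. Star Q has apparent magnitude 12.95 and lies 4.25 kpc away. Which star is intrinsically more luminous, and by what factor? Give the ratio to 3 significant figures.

Star P: p = 2.79 mas = 2.79×10^-3″ → d = 1/p = 358.4 pc
Star P: M = m − 5 log₁₀ d + 5 = 8.14 − 5·2.5544 + 5 = 0.368
Star Q: d = 4.25 kpc = 4250 pc
Star Q: M = m − 5 log₁₀ d + 5 = 12.95 − 5·3.6284 + 5 = -0.192
ΔM = M_P − M_Q = 0.368 − (-0.192) = 0.560; smaller M is more luminous → Star Q.
L ratio = 10^(0.4 |ΔM|) = 10^0.224 = 1.675

Star Q is more luminous, by a factor of 1.67.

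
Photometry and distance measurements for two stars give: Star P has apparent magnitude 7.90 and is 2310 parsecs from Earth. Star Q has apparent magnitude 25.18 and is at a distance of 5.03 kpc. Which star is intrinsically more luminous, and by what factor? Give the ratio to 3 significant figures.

Star P: M = m − 5 log₁₀ d + 5 = 7.90 − 5·3.3636 + 5 = -3.918
Star Q: d = 5.03 kpc = 5030 pc
Star Q: M = m − 5 log₁₀ d + 5 = 25.18 − 5·3.7016 + 5 = 11.672
ΔM = M_P − M_Q = -3.918 − (11.672) = -15.590; smaller M is more luminous → Star P.
L ratio = 10^(0.4 |ΔM|) = 10^6.236 = 1.722×10^6

Star P is more luminous, by a factor of 1.72×10^6.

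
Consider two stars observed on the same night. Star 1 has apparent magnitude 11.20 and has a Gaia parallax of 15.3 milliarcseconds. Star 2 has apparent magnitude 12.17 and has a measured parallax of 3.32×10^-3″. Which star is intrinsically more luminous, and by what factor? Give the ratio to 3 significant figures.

Star 1: p = 15.3 mas = 0.0153″ → d = 1/p = 65.36 pc
Star 1: M = m − 5 log₁₀ d + 5 = 11.20 − 5·1.8153 + 5 = 7.123
Star 2: d = 1/p = 1/3.32×10^-3″ = 301.2 pc
Star 2: M = m − 5 log₁₀ d + 5 = 12.17 − 5·2.4789 + 5 = 4.776
ΔM = M_1 − M_2 = 7.123 − (4.776) = 2.348; smaller M is more luminous → Star 2.
L ratio = 10^(0.4 |ΔM|) = 10^0.939 = 8.692

Star 2 is more luminous, by a factor of 8.69.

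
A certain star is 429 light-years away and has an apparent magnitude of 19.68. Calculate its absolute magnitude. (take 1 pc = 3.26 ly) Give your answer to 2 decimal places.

M ≈ 14.08

d = 429 ly / 3.26 = 131.6 pc
5 log₁₀(d/10 pc) = 5 log₁₀(131.6) − 5 = 5.596
M = m − 5 log₁₀(d/10) = 19.68 − 5.596 = 14.084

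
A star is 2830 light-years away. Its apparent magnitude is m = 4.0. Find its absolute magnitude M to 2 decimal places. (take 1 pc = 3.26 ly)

M ≈ -5.69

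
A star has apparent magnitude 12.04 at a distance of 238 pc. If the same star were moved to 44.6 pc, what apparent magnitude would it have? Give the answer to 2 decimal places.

Flux ∝ 1/d², so Δm = 5 log₁₀(d₂/d₁) = 5 log₁₀(44.6/238) = -3.636
m₂ = m₁ + Δm = 12.04 + (-3.636) = 8.404

m ≈ 8.40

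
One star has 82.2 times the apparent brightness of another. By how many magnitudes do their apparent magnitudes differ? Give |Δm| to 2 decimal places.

Pogson: Δm = −2.5 log₁₀(ratio) = −2.5 log₁₀(82.2) = −2.5 × 1.9149 = -4.787

|Δm| ≈ 4.79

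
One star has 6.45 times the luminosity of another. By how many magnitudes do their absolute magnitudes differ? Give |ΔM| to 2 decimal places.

Pogson: ΔM = −2.5 log₁₀(ratio) = −2.5 log₁₀(6.45) = −2.5 × 0.8096 = -2.024

|ΔM| ≈ 2.02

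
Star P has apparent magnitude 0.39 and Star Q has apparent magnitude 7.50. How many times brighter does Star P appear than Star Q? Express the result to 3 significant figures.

698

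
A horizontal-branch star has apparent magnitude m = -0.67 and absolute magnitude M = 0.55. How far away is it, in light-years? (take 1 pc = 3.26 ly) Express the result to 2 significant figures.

d ≈ 19 ly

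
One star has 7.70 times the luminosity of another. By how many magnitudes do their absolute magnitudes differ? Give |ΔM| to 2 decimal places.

|ΔM| ≈ 2.22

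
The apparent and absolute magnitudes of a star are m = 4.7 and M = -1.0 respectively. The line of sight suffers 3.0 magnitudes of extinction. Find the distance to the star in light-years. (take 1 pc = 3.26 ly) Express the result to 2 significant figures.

d ≈ 110 ly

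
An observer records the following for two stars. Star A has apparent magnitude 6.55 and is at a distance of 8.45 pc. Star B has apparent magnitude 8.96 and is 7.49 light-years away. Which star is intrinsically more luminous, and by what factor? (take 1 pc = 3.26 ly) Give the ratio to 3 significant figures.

Star A is more luminous, by a factor of 125.

Star A: M = m − 5 log₁₀ d + 5 = 6.55 − 5·0.9269 + 5 = 6.916
Star B: d = 7.49 ly / 3.26 = 2.298 pc
Star B: M = m − 5 log₁₀ d + 5 = 8.96 − 5·0.3613 + 5 = 12.154
ΔM = M_A − M_B = 6.916 − (12.154) = -5.238; smaller M is more luminous → Star A.
L ratio = 10^(0.4 |ΔM|) = 10^2.095 = 124.5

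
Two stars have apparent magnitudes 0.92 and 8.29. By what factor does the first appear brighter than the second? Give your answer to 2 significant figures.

Δm = 0.92 − (8.29) = -7.37
Flux ratio = 10^(−0.4 Δm) = 10^(−0.4 × -7.37) = 10^2.948 = 887.2

890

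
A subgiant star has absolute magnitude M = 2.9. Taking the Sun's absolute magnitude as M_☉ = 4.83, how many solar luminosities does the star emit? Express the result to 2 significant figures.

M − M_☉ = 2.9 − 4.83 = -1.930
L/L_☉ = 10^(−0.4 (M − M_☉)) = 10^0.772 = 5.916

L/L_☉ ≈ 5.9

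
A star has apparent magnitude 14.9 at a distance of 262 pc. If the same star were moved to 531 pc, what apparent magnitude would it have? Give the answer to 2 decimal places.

m ≈ 16.43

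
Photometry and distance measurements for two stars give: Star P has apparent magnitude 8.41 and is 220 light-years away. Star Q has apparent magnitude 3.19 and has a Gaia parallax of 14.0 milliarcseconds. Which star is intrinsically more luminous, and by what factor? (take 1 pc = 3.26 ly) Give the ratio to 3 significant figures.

Star P: d = 220 ly / 3.26 = 67.48 pc
Star P: M = m − 5 log₁₀ d + 5 = 8.41 − 5·1.8292 + 5 = 4.264
Star Q: p = 14.0 mas = 0.0140″ → d = 1/p = 71.43 pc
Star Q: M = m − 5 log₁₀ d + 5 = 3.19 − 5·1.8539 + 5 = -1.079
ΔM = M_P − M_Q = 4.264 − (-1.079) = 5.343; smaller M is more luminous → Star Q.
L ratio = 10^(0.4 |ΔM|) = 10^2.137 = 137.2

Star Q is more luminous, by a factor of 137.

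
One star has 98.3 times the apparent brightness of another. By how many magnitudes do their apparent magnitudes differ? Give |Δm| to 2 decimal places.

|Δm| ≈ 4.98

Pogson: Δm = −2.5 log₁₀(ratio) = −2.5 log₁₀(98.3) = −2.5 × 1.9926 = -4.981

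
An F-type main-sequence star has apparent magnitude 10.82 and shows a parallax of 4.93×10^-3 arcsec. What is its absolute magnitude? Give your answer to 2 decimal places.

M ≈ 4.28

d = 1/p = 1/4.93×10^-3″ = 202.8 pc
5 log₁₀(d/10 pc) = 5 log₁₀(202.8) − 5 = 6.536
M = m − 5 log₁₀(d/10) = 10.82 − 6.536 = 4.284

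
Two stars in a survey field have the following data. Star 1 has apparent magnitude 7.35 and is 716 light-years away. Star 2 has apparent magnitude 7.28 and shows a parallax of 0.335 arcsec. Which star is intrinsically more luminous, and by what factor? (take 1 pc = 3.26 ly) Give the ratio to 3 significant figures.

Star 1 is more luminous, by a factor of 5080.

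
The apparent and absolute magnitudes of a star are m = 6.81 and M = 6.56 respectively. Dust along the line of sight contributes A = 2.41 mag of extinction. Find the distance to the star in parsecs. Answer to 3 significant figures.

m − M = 5 log₁₀(d/10 pc) + A  ⇒  6.81 − (6.56) − 2.41 = 5 log₁₀(d/10)
-2.160 = 5 log₁₀(d/10)
log₁₀ d = (m − M − A)/5 + 1 = 0.5680
d = 10^0.5680 = 3.698 pc

d ≈ 3.70 pc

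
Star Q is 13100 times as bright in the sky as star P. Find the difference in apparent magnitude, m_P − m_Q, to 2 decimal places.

Pogson: Δm = −2.5 log₁₀(ratio) = −2.5 log₁₀(13100) = −2.5 × 4.1173 = -10.293
Star Q is brighter so has the smaller magnitude: m_P − m_Q is positive.

m_P − m_Q ≈ 10.29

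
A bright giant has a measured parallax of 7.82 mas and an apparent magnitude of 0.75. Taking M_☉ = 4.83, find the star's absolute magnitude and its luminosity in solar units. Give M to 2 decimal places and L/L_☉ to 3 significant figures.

d = 1/p = 1000/7.82 mas = 127.9 pc
M = m − 5 log₁₀ d + 5 = 0.75 − 5·2.1068 + 5 = -4.784
M − M_☉ = -4.784 − 4.83 = -9.614
L/L_☉ = 10^(−0.4 × -9.614) = 7008

M ≈ -4.78; L/L_☉ ≈ 7010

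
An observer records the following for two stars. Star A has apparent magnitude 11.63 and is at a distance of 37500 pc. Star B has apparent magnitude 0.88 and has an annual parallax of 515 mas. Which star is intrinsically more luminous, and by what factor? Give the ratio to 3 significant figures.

Star A is more luminous, by a factor of 18700.

Star A: M = m − 5 log₁₀ d + 5 = 11.63 − 5·4.5740 + 5 = -6.240
Star B: p = 515 mas = 0.515″ → d = 1/p = 1.942 pc
Star B: M = m − 5 log₁₀ d + 5 = 0.88 − 5·0.2882 + 5 = 4.439
ΔM = M_A − M_B = -6.240 − (4.439) = -10.679; smaller M is more luminous → Star A.
L ratio = 10^(0.4 |ΔM|) = 10^4.272 = 18690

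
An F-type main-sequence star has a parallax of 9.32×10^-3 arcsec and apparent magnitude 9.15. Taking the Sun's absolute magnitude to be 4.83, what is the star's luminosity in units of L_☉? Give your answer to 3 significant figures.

L/L_☉ ≈ 2.15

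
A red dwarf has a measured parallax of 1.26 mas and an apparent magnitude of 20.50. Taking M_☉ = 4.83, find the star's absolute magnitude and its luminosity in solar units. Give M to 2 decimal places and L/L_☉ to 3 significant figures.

M ≈ 11.00; L/L_☉ ≈ 3.40×10^-3

d = 1/p = 1000/1.26 mas = 793.7 pc
M = m − 5 log₁₀ d + 5 = 20.50 − 5·2.8996 + 5 = 11.002
M − M_☉ = 11.002 − 4.83 = 6.172
L/L_☉ = 10^(−0.4 × 6.172) = 3.398×10^-3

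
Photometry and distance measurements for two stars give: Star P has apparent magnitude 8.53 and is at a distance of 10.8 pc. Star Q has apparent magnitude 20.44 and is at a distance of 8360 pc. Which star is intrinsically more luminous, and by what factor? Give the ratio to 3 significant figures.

Star Q is more luminous, by a factor of 10.3.

Star P: M = m − 5 log₁₀ d + 5 = 8.53 − 5·1.0334 + 5 = 8.363
Star Q: M = m − 5 log₁₀ d + 5 = 20.44 − 5·3.9222 + 5 = 5.829
ΔM = M_P − M_Q = 8.363 − (5.829) = 2.534; smaller M is more luminous → Star Q.
L ratio = 10^(0.4 |ΔM|) = 10^1.014 = 10.32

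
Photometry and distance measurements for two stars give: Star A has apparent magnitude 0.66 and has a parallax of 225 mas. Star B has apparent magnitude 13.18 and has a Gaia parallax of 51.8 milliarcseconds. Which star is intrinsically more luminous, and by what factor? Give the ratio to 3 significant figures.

Star A: p = 225 mas = 0.225″ → d = 1/p = 4.444 pc
Star A: M = m − 5 log₁₀ d + 5 = 0.66 − 5·0.6478 + 5 = 2.421
Star B: p = 51.8 mas = 0.0518″ → d = 1/p = 19.31 pc
Star B: M = m − 5 log₁₀ d + 5 = 13.18 − 5·1.2857 + 5 = 11.752
ΔM = M_A − M_B = 2.421 − (11.752) = -9.331; smaller M is more luminous → Star A.
L ratio = 10^(0.4 |ΔM|) = 10^3.732 = 5399

Star A is more luminous, by a factor of 5400.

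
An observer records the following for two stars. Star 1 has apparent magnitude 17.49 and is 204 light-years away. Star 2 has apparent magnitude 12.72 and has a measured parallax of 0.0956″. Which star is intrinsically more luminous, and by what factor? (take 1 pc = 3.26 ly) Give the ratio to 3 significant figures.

Star 2 is more luminous, by a factor of 2.26.

Star 1: d = 204 ly / 3.26 = 62.58 pc
Star 1: M = m − 5 log₁₀ d + 5 = 17.49 − 5·1.7964 + 5 = 13.508
Star 2: d = 1/p = 1/0.0956″ = 10.46 pc
Star 2: M = m − 5 log₁₀ d + 5 = 12.72 − 5·1.0195 + 5 = 12.622
ΔM = M_1 − M_2 = 13.508 − (12.622) = 0.886; smaller M is more luminous → Star 2.
L ratio = 10^(0.4 |ΔM|) = 10^0.354 = 2.261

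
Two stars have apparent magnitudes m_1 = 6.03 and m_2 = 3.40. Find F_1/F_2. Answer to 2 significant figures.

F_1/F_2 ≈ 0.089

Δm = 6.03 − (3.40) = 2.63
Flux ratio = 10^(−0.4 Δm) = 10^(−0.4 × 2.63) = 10^-1.052 = 0.08872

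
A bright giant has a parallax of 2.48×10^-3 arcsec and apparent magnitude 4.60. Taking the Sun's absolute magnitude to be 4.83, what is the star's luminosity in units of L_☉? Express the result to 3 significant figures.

L/L_☉ ≈ 2010

d = 1/p = 1/2.48×10^-3″ = 403.2 pc
M = m − 5 log₁₀ d + 5 = 4.60 − 5·2.6055 + 5 = -3.428
M − M_☉ = -3.428 − 4.83 = -8.258
L/L_☉ = 10^(−0.4 × -8.258) = 2010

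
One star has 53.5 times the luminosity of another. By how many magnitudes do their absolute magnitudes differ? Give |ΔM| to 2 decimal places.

|ΔM| ≈ 4.32

Pogson: ΔM = −2.5 log₁₀(ratio) = −2.5 log₁₀(53.5) = −2.5 × 1.7284 = -4.321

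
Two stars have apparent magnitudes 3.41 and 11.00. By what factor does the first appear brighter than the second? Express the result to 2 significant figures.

Δm = 3.41 − (11.00) = -7.59
Flux ratio = 10^(−0.4 Δm) = 10^(−0.4 × -7.59) = 10^3.036 = 1086

1100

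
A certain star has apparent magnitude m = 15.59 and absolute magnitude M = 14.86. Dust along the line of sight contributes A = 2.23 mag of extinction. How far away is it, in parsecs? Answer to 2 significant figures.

m − M = 5 log₁₀(d/10 pc) + A  ⇒  15.59 − (14.86) − 2.23 = 5 log₁₀(d/10)
-1.500 = 5 log₁₀(d/10)
log₁₀ d = (m − M − A)/5 + 1 = 0.7000
d = 10^0.7000 = 5.012 pc

d ≈ 5.0 pc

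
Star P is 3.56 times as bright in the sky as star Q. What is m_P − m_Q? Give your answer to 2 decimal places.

m_P − m_Q ≈ -1.38

Pogson: Δm = −2.5 log₁₀(ratio) = −2.5 log₁₀(3.56) = −2.5 × 0.5514 = -1.379
Star P is brighter, so it has the smaller magnitude: the difference is negative.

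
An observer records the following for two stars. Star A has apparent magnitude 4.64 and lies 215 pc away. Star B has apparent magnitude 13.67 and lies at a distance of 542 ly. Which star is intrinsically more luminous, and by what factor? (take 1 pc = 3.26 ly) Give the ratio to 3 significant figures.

Star A is more luminous, by a factor of 6840.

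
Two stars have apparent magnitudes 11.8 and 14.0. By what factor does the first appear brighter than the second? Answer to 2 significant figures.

Δm = 11.8 − (14.0) = -2.2
Flux ratio = 10^(−0.4 Δm) = 10^(−0.4 × -2.2) = 10^0.880 = 7.586

7.6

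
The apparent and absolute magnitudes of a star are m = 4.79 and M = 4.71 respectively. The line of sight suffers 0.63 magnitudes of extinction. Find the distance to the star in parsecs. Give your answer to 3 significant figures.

d ≈ 7.76 pc

m − M = 5 log₁₀(d/10 pc) + A  ⇒  4.79 − (4.71) − 0.63 = 5 log₁₀(d/10)
-0.550 = 5 log₁₀(d/10)
log₁₀ d = (m − M − A)/5 + 1 = 0.8900
d = 10^0.8900 = 7.762 pc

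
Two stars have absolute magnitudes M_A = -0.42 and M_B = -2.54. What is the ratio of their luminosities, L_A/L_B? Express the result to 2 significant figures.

L_A/L_B ≈ 0.14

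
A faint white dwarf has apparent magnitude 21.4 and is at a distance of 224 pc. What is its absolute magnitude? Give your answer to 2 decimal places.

M ≈ 14.65

5 log₁₀(d/10 pc) = 5 log₁₀(224.0) − 5 = 6.751
M = m − 5 log₁₀(d/10) = 21.4 − 6.751 = 14.649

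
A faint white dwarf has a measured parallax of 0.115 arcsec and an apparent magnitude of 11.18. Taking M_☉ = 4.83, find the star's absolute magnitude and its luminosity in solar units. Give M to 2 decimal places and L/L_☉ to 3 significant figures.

M ≈ 11.48; L/L_☉ ≈ 2.18×10^-3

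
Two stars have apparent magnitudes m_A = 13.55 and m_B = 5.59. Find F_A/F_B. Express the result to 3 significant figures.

Δm = 13.55 − (5.59) = 7.96
Flux ratio = 10^(−0.4 Δm) = 10^(−0.4 × 7.96) = 10^-3.184 = 6.546×10^-4

F_A/F_B ≈ 6.55×10^-4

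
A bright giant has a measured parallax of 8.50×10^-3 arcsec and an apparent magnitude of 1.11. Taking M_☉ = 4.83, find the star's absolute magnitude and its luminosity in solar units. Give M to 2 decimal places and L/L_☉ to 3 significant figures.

M ≈ -4.24; L/L_☉ ≈ 4260

d = 1/p = 1/8.50×10^-3″ = 117.6 pc
M = m − 5 log₁₀ d + 5 = 1.11 − 5·2.0706 + 5 = -4.243
M − M_☉ = -4.243 − 4.83 = -9.073
L/L_☉ = 10^(−0.4 × -9.073) = 4258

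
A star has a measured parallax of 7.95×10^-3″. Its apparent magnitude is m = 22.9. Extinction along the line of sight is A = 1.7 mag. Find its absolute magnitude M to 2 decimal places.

M ≈ 15.70

d = 1/p = 1/7.95×10^-3″ = 125.8 pc
5 log₁₀(d/10 pc) = 5 log₁₀(125.8) − 5 = 5.498
M = m − 5 log₁₀(d/10) − A = 22.9 − 5.498 − 1.7 = 15.702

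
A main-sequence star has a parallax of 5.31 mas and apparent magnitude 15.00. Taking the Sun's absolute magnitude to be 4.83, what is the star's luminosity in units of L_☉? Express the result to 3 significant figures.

L/L_☉ ≈ 0.0303

d = 1/p = 1000/5.31 mas = 188.3 pc
M = m − 5 log₁₀ d + 5 = 15.00 − 5·2.2749 + 5 = 8.625
M − M_☉ = 8.625 − 4.83 = 3.795
L/L_☉ = 10^(−0.4 × 3.795) = 0.03033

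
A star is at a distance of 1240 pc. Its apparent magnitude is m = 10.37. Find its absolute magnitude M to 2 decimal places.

5 log₁₀(d/10 pc) = 5 log₁₀(1240) − 5 = 10.467
M = m − 5 log₁₀(d/10) = 10.37 − 10.467 = -0.097

M ≈ -0.10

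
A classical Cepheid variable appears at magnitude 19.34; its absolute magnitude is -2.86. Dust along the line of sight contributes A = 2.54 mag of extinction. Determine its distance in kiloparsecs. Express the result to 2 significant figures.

m − M = 5 log₁₀(d/10 pc) + A  ⇒  19.34 − (-2.86) − 2.54 = 5 log₁₀(d/10)
19.660 = 5 log₁₀(d/10)
log₁₀ d = (m − M − A)/5 + 1 = 4.9320
d = 10^4.9320 = 85510 pc
= 85.51 kpc

d ≈ 86 kpc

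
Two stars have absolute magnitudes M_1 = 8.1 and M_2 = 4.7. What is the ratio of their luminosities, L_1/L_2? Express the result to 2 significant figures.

ΔM = M_1 − M_2 = 3.4
L_1/L_2 = 10^(−0.4 ΔM) = 10^-1.360 = 0.04365

L_1/L_2 ≈ 0.044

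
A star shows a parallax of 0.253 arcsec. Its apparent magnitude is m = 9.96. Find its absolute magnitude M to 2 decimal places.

d = 1/p = 1/0.253″ = 3.953 pc
5 log₁₀(d/10 pc) = 5 log₁₀(3.953) − 5 = -2.016
M = m − 5 log₁₀(d/10) = 9.96 + 2.016 = 11.976

M ≈ 11.98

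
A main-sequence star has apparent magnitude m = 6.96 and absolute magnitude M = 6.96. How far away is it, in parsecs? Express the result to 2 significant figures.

d ≈ 10 pc

μ = m − M = 0.000
m − M = 5 log₁₀ d − 5
log₁₀ d = (m − M)/5 + 1 = 1.0000
d = 10^1.0000 = 10.00 pc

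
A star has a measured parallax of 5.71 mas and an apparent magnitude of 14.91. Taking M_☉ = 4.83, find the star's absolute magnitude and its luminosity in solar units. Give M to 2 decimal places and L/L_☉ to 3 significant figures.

M ≈ 8.69; L/L_☉ ≈ 0.0285

d = 1/p = 1000/5.71 mas = 175.1 pc
M = m − 5 log₁₀ d + 5 = 14.91 − 5·2.2434 + 5 = 8.693
M − M_☉ = 8.693 − 4.83 = 3.863
L/L_☉ = 10^(−0.4 × 3.863) = 0.02849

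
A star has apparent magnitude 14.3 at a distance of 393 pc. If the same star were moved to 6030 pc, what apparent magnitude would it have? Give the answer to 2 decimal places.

m ≈ 20.23

Flux ∝ 1/d², so Δm = 5 log₁₀(d₂/d₁) = 5 log₁₀(6030/393) = 5.930
m₂ = m₁ + Δm = 14.3 + (5.930) = 20.230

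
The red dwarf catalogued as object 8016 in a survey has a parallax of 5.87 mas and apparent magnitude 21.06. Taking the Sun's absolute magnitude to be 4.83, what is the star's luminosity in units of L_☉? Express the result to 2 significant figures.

L/L_☉ ≈ 9.3×10^-5

d = 1/p = 1000/5.87 mas = 170.4 pc
M = m − 5 log₁₀ d + 5 = 21.06 − 5·2.2314 + 5 = 14.903
M − M_☉ = 14.903 − 4.83 = 10.073
L/L_☉ = 10^(−0.4 × 10.073) = 9.348×10^-5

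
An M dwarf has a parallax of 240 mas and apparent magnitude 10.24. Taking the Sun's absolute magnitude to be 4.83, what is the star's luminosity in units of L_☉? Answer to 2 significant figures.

L/L_☉ ≈ 1.2×10^-3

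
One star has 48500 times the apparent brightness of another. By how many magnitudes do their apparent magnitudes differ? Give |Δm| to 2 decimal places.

Pogson: Δm = −2.5 log₁₀(ratio) = −2.5 log₁₀(48500) = −2.5 × 4.6857 = -11.714

|Δm| ≈ 11.71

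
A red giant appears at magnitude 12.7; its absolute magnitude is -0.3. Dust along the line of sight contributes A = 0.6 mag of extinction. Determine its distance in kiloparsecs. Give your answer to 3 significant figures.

m − M = 5 log₁₀(d/10 pc) + A  ⇒  12.7 − (-0.3) − 0.6 = 5 log₁₀(d/10)
12.400 = 5 log₁₀(d/10)
log₁₀ d = (m − M − A)/5 + 1 = 3.4800
d = 10^3.4800 = 3020 pc
= 3.020 kpc

d ≈ 3.02 kpc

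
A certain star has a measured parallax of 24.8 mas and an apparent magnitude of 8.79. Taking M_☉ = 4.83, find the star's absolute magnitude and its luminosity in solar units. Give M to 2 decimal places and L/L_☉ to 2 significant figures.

M ≈ 5.76; L/L_☉ ≈ 0.42

d = 1/p = 1000/24.8 mas = 40.32 pc
M = m − 5 log₁₀ d + 5 = 8.79 − 5·1.6055 + 5 = 5.762
M − M_☉ = 5.762 − 4.83 = 0.932
L/L_☉ = 10^(−0.4 × 0.932) = 0.4237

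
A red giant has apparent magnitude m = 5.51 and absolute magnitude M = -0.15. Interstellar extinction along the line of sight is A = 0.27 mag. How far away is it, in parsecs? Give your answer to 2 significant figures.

d ≈ 120 pc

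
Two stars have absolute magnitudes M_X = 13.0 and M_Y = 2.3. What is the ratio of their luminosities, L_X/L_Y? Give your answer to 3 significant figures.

ΔM = M_X − M_Y = 10.7
L_X/L_Y = 10^(−0.4 ΔM) = 10^-4.280 = 5.248×10^-5

L_X/L_Y ≈ 5.25×10^-5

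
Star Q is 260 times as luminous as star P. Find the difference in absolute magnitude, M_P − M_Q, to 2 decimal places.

Pogson: ΔM = −2.5 log₁₀(ratio) = −2.5 log₁₀(260) = −2.5 × 2.4150 = -6.037
Star Q is brighter so has the smaller magnitude: M_P − M_Q is positive.

M_P − M_Q ≈ 6.04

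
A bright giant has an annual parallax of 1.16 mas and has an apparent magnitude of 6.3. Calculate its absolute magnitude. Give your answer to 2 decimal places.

p = 1.16 mas = 1.16×10^-3″ → d = 1/p = 862.1 pc
5 log₁₀(d/10 pc) = 5 log₁₀(862.1) − 5 = 9.678
M = m − 5 log₁₀(d/10) = 6.3 − 9.678 = -3.378

M ≈ -3.38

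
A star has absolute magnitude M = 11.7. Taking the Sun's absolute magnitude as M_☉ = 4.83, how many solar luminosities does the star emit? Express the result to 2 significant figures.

M − M_☉ = 11.7 − 4.83 = 6.870
L/L_☉ = 10^(−0.4 (M − M_☉)) = 10^-2.748 = 1.786×10^-3

L/L_☉ ≈ 1.8×10^-3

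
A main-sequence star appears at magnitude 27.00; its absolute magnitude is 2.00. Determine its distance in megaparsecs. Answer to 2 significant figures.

μ = m − M = 25.000
m − M = 5 log₁₀ d − 5
log₁₀ d = (m − M)/5 + 1 = 6.0000
d = 10^6.0000 = 1.000×10^6 pc
= 1.000 Mpc

d ≈ 1.0 Mpc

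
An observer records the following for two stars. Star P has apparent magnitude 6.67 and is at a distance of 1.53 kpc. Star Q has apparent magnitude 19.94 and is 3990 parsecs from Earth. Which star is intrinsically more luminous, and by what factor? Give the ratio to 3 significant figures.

Star P is more luminous, by a factor of 29900.

Star P: d = 1.53 kpc = 1530 pc
Star P: M = m − 5 log₁₀ d + 5 = 6.67 − 5·3.1847 + 5 = -4.253
Star Q: M = m − 5 log₁₀ d + 5 = 19.94 − 5·3.6010 + 5 = 6.935
ΔM = M_P − M_Q = -4.253 − (6.935) = -11.189; smaller M is more luminous → Star P.
L ratio = 10^(0.4 |ΔM|) = 10^4.475 = 29880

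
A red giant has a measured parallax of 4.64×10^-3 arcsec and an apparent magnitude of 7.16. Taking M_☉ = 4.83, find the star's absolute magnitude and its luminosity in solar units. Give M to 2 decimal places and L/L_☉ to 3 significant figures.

d = 1/p = 1/4.64×10^-3″ = 215.5 pc
M = m − 5 log₁₀ d + 5 = 7.16 − 5·2.3335 + 5 = 0.493
M − M_☉ = 0.493 − 4.83 = -4.337
L/L_☉ = 10^(−0.4 × -4.337) = 54.32

M ≈ 0.49; L/L_☉ ≈ 54.3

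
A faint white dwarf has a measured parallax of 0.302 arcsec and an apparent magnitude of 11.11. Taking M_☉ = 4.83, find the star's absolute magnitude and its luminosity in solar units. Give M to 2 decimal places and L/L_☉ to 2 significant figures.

M ≈ 13.51; L/L_☉ ≈ 3.4×10^-4

d = 1/p = 1/0.302″ = 3.311 pc
M = m − 5 log₁₀ d + 5 = 11.11 − 5·0.5200 + 5 = 13.510
M − M_☉ = 13.510 − 4.83 = 8.680
L/L_☉ = 10^(−0.4 × 8.680) = 3.373×10^-4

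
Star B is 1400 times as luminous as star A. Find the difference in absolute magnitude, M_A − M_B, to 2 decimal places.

Pogson: ΔM = −2.5 log₁₀(ratio) = −2.5 log₁₀(1400) = −2.5 × 3.1461 = -7.865
Star B is brighter so has the smaller magnitude: M_A − M_B is positive.

M_A − M_B ≈ 7.87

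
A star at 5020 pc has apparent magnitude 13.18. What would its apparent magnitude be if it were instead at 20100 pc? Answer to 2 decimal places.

Flux ∝ 1/d², so Δm = 5 log₁₀(d₂/d₁) = 5 log₁₀(20100/5020) = 3.012
m₂ = m₁ + Δm = 13.18 + (3.012) = 16.192

m ≈ 16.19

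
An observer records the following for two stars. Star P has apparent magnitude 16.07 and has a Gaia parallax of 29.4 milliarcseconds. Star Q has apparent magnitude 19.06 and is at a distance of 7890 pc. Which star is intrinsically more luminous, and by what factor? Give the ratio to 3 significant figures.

Star Q is more luminous, by a factor of 3430.

Star P: p = 29.4 mas = 0.0294″ → d = 1/p = 34.01 pc
Star P: M = m − 5 log₁₀ d + 5 = 16.07 − 5·1.5317 + 5 = 13.412
Star Q: M = m − 5 log₁₀ d + 5 = 19.06 − 5·3.8971 + 5 = 4.575
ΔM = M_P − M_Q = 13.412 − (4.575) = 8.837; smaller M is more luminous → Star Q.
L ratio = 10^(0.4 |ΔM|) = 10^3.535 = 3426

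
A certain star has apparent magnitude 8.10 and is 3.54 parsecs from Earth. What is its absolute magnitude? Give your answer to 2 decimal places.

5 log₁₀(d/10 pc) = 5 log₁₀(3.540) − 5 = -2.255
M = m − 5 log₁₀(d/10) = 8.10 + 2.255 = 10.355

M ≈ 10.35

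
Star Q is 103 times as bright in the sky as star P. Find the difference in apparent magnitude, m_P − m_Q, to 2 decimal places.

m_P − m_Q ≈ 5.03

Pogson: Δm = −2.5 log₁₀(ratio) = −2.5 log₁₀(103) = −2.5 × 2.0128 = -5.032
Star Q is brighter so has the smaller magnitude: m_P − m_Q is positive.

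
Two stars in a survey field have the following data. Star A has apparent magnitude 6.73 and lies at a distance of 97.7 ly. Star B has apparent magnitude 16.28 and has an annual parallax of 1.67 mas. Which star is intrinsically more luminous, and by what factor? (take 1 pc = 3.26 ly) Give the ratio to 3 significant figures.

Star A is more luminous, by a factor of 16.5.

Star A: d = 97.7 ly / 3.26 = 29.97 pc
Star A: M = m − 5 log₁₀ d + 5 = 6.73 − 5·1.4767 + 5 = 4.347
Star B: p = 1.67 mas = 1.67×10^-3″ → d = 1/p = 598.8 pc
Star B: M = m − 5 log₁₀ d + 5 = 16.28 − 5·2.7773 + 5 = 7.394
ΔM = M_A − M_B = 4.347 − (7.394) = -3.047; smaller M is more luminous → Star A.
L ratio = 10^(0.4 |ΔM|) = 10^1.219 = 16.55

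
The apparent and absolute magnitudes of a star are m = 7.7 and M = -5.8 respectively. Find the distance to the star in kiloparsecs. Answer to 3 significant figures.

d ≈ 5.01 kpc

Distance modulus: m − M = 7.7 − (-5.8) = 13.500
m − M = 5 log₁₀ d − 5
log₁₀ d = (m − M)/5 + 1 = 3.7000
d = 10^3.7000 = 5012 pc
= 5.012 kpc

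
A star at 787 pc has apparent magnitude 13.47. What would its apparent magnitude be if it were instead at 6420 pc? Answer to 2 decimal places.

Flux ∝ 1/d², so Δm = 5 log₁₀(d₂/d₁) = 5 log₁₀(6420/787) = 4.558
m₂ = m₁ + Δm = 13.47 + (4.558) = 18.028

m ≈ 18.03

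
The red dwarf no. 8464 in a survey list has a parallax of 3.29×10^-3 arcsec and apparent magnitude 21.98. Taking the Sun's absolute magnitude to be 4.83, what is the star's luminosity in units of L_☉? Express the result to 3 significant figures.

L/L_☉ ≈ 1.28×10^-4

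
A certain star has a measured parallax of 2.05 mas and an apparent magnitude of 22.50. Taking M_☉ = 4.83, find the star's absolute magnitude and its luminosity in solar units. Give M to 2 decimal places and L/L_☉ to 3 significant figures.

M ≈ 14.06; L/L_☉ ≈ 2.03×10^-4

d = 1/p = 1000/2.05 mas = 487.8 pc
M = m − 5 log₁₀ d + 5 = 22.50 − 5·2.6882 + 5 = 14.059
M − M_☉ = 14.059 − 4.83 = 9.229
L/L_☉ = 10^(−0.4 × 9.229) = 2.035×10^-4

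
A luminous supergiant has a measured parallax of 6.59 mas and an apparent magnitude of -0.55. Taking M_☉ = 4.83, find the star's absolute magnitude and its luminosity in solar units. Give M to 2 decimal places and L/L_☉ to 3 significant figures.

d = 1/p = 1000/6.59 mas = 151.7 pc
M = m − 5 log₁₀ d + 5 = -0.55 − 5·2.1811 + 5 = -6.456
M − M_☉ = -6.456 − 4.83 = -11.286
L/L_☉ = 10^(−0.4 × -11.286) = 32680

M ≈ -6.46; L/L_☉ ≈ 32700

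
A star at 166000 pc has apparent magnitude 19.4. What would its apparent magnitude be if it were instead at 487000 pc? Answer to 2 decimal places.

m ≈ 21.74

Flux ∝ 1/d², so Δm = 5 log₁₀(d₂/d₁) = 5 log₁₀(487000/166000) = 2.337
m₂ = m₁ + Δm = 19.4 + (2.337) = 21.737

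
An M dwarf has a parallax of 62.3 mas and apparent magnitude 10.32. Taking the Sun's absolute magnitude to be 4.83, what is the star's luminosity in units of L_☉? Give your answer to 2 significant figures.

L/L_☉ ≈ 0.016

d = 1/p = 1000/62.3 mas = 16.05 pc
M = m − 5 log₁₀ d + 5 = 10.32 − 5·1.2055 + 5 = 9.292
M − M_☉ = 9.292 − 4.83 = 4.462
L/L_☉ = 10^(−0.4 × 4.462) = 0.01641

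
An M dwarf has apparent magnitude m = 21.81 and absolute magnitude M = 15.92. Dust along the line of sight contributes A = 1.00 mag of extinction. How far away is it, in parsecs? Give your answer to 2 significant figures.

d ≈ 95 pc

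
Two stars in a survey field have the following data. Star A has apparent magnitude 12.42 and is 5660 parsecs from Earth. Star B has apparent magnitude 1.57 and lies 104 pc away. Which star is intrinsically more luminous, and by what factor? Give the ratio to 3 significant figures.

Star B is more luminous, by a factor of 7.39.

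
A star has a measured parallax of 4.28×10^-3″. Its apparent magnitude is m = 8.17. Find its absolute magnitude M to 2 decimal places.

M ≈ 1.33

d = 1/p = 1/4.28×10^-3″ = 233.6 pc
5 log₁₀(d/10 pc) = 5 log₁₀(233.6) − 5 = 6.843
M = m − 5 log₁₀(d/10) = 8.17 − 6.843 = 1.327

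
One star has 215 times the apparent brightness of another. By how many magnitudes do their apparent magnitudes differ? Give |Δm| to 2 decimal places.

Pogson: Δm = −2.5 log₁₀(ratio) = −2.5 log₁₀(215) = −2.5 × 2.3324 = -5.831

|Δm| ≈ 5.83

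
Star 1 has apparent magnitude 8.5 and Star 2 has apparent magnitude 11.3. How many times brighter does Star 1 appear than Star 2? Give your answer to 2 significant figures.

13

Δm = 8.5 − (11.3) = -2.8
Flux ratio = 10^(−0.4 Δm) = 10^(−0.4 × -2.8) = 10^1.120 = 13.18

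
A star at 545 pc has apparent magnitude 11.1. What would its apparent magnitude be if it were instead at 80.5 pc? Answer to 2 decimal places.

m ≈ 6.95

Flux ∝ 1/d², so Δm = 5 log₁₀(d₂/d₁) = 5 log₁₀(80.5/545) = -4.153
m₂ = m₁ + Δm = 11.1 + (-4.153) = 6.947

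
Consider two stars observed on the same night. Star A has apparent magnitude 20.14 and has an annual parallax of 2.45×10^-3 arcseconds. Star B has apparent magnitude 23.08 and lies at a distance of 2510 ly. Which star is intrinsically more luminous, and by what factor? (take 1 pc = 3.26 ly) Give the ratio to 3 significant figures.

Star A is more luminous, by a factor of 4.21.

Star A: d = 1/p = 1/2.45×10^-3″ = 408.2 pc
Star A: M = m − 5 log₁₀ d + 5 = 20.14 − 5·2.6108 + 5 = 12.086
Star B: d = 2510 ly / 3.26 = 769.9 pc
Star B: M = m − 5 log₁₀ d + 5 = 23.08 − 5·2.8865 + 5 = 13.648
ΔM = M_A − M_B = 12.086 − (13.648) = -1.562; smaller M is more luminous → Star A.
L ratio = 10^(0.4 |ΔM|) = 10^0.625 = 4.215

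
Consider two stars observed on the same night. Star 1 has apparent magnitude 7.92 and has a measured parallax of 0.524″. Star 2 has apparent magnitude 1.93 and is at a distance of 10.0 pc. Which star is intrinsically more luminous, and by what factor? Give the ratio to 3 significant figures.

Star 2 is more luminous, by a factor of 6830.

Star 1: d = 1/p = 1/0.524″ = 1.908 pc
Star 1: M = m − 5 log₁₀ d + 5 = 7.92 − 5·0.2807 + 5 = 11.517
Star 2: M = m − 5 log₁₀ d + 5 = 1.93 − 5·1.0000 + 5 = 1.930
ΔM = M_1 − M_2 = 11.517 − (1.930) = 9.587; smaller M is more luminous → Star 2.
L ratio = 10^(0.4 |ΔM|) = 10^3.835 = 6834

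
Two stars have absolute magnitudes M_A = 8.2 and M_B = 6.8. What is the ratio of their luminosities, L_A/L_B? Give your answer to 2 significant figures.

ΔM = M_A − M_B = 1.4
L_A/L_B = 10^(−0.4 ΔM) = 10^-0.560 = 0.2754

L_A/L_B ≈ 0.28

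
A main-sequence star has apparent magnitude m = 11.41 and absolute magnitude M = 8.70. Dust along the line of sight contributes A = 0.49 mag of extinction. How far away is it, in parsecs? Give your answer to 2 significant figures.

d ≈ 28 pc

m − M = 5 log₁₀(d/10 pc) + A  ⇒  11.41 − (8.70) − 0.49 = 5 log₁₀(d/10)
2.220 = 5 log₁₀(d/10)
log₁₀ d = (m − M − A)/5 + 1 = 1.4440
d = 10^1.4440 = 27.80 pc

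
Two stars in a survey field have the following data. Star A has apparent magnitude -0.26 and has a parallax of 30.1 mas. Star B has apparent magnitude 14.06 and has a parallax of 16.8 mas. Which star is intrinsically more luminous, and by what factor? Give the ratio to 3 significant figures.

Star A: p = 30.1 mas = 0.0301″ → d = 1/p = 33.22 pc
Star A: M = m − 5 log₁₀ d + 5 = -0.26 − 5·1.5214 + 5 = -2.867
Star B: p = 16.8 mas = 0.0168″ → d = 1/p = 59.52 pc
Star B: M = m − 5 log₁₀ d + 5 = 14.06 − 5·1.7747 + 5 = 10.187
ΔM = M_A − M_B = -2.867 − (10.187) = -13.054; smaller M is more luminous → Star A.
L ratio = 10^(0.4 |ΔM|) = 10^5.221 = 166500

Star A is more luminous, by a factor of 167000.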